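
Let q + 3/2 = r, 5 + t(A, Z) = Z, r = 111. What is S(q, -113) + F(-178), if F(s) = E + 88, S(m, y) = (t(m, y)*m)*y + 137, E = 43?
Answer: 1460341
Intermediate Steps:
t(A, Z) = -5 + Z
q = 219/2 (q = -3/2 + 111 = 219/2 ≈ 109.50)
S(m, y) = 137 + m*y*(-5 + y) (S(m, y) = ((-5 + y)*m)*y + 137 = (m*(-5 + y))*y + 137 = m*y*(-5 + y) + 137 = 137 + m*y*(-5 + y))
F(s) = 131 (F(s) = 43 + 88 = 131)
S(q, -113) + F(-178) = (137 + (219/2)*(-113)*(-5 - 113)) + 131 = (137 + (219/2)*(-113)*(-118)) + 131 = (137 + 1460073) + 131 = 1460210 + 131 = 1460341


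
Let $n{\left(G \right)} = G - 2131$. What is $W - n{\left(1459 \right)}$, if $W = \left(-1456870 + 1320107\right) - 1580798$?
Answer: $-1716889$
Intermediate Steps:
$W = -1717561$ ($W = -136763 - 1580798 = -1717561$)
$n{\left(G \right)} = -2131 + G$
$W - n{\left(1459 \right)} = -1717561 - \left(-2131 + 1459\right) = -1717561 - -672 = -1717561 + 672 = -1716889$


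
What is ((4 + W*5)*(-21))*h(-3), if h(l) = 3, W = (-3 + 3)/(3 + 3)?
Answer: -252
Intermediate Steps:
W = 0 (W = 0/6 = 0*(1/6) = 0)
((4 + W*5)*(-21))*h(-3) = ((4 + 0*5)*(-21))*3 = ((4 + 0)*(-21))*3 = (4*(-21))*3 = -84*3 = -252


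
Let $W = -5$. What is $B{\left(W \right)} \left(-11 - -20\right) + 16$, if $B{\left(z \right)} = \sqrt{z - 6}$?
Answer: $16 + 9 i \sqrt{11} \approx 16.0 + 29.85 i$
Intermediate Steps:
$B{\left(z \right)} = \sqrt{-6 + z}$
$B{\left(W \right)} \left(-11 - -20\right) + 16 = \sqrt{-6 - 5} \left(-11 - -20\right) + 16 = \sqrt{-11} \left(-11 + 20\right) + 16 = i \sqrt{11} \cdot 9 + 16 = 9 i \sqrt{11} + 16 = 16 + 9 i \sqrt{11}$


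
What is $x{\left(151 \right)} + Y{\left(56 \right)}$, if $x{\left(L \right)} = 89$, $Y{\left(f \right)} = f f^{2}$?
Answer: $175705$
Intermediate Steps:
$Y{\left(f \right)} = f^{3}$
$x{\left(151 \right)} + Y{\left(56 \right)} = 89 + 56^{3} = 89 + 175616 = 175705$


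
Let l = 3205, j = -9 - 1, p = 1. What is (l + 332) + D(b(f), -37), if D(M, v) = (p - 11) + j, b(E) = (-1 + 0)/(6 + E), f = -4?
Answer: 3517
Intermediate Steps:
j = -10
b(E) = -1/(6 + E)
D(M, v) = -20 (D(M, v) = (1 - 11) - 10 = -10 - 10 = -20)
(l + 332) + D(b(f), -37) = (3205 + 332) - 20 = 3537 - 20 = 3517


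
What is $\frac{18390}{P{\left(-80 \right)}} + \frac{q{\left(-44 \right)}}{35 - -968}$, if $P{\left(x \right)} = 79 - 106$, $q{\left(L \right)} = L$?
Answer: $- \frac{6148786}{9027} \approx -681.16$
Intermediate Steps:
$P{\left(x \right)} = -27$ ($P{\left(x \right)} = 79 - 106 = -27$)
$\frac{18390}{P{\left(-80 \right)}} + \frac{q{\left(-44 \right)}}{35 - -968} = \frac{18390}{-27} - \frac{44}{35 - -968} = 18390 \left(- \frac{1}{27}\right) - \frac{44}{35 + 968} = - \frac{6130}{9} - \frac{44}{1003} = - \frac{6148786}{9027}$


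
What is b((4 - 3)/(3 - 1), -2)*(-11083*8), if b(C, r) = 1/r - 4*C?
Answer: 221660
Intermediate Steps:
b((4 - 3)/(3 - 1), -2)*(-11083*8) = (1/(-2) - 4*(4 - 3)/(3 - 1))*(-11083*8) = (-1/2 - 4/2)*(-88664) = (-1/2 - 4*1/2)*(-88664) = (-1/2 - 2)*(-88664) = -5/2*(-88664) = 221660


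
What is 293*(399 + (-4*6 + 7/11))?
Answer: 1210676/11 ≈ 1.1006e+5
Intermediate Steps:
293*(399 + (-4*6 + 7/11)) = 293*(399 + (-1*24 + 7*(1/11))) = 293*(399 + (-24 + 7/11)) = 293*(399 - 257/11) = 293*(4132/11) = 1210676/11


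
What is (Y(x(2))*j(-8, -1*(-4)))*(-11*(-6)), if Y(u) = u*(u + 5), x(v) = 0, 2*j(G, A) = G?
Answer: 0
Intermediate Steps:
j(G, A) = G/2
Y(u) = u*(5 + u)
(Y(x(2))*j(-8, -1*(-4)))*(-11*(-6)) = ((0*(5 + 0))*((½)*(-8)))*(-11*(-6)) = ((0*5)*(-4))*66 = (0*(-4))*66 = 0*66 = 0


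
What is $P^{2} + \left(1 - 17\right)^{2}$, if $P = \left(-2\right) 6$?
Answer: $400$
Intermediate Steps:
$P = -12$
$P^{2} + \left(1 - 17\right)^{2} = \left(-12\right)^{2} + \left(1 - 17\right)^{2} = 144 + \left(-16\right)^{2} = 144 + 256 = 400$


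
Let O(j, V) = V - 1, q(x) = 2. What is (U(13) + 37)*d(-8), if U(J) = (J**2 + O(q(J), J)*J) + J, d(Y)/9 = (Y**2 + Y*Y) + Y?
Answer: 405000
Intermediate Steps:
O(j, V) = -1 + V
d(Y) = 9*Y + 18*Y**2 (d(Y) = 9*((Y**2 + Y*Y) + Y) = 9*((Y**2 + Y**2) + Y) = 9*(2*Y**2 + Y) = 9*(Y + 2*Y**2) = 9*Y + 18*Y**2)
U(J) = J + J**2 + J*(-1 + J) (U(J) = (J**2 + (-1 + J)*J) + J = (J**2 + J*(-1 + J)) + J = J + J**2 + J*(-1 + J))
(U(13) + 37)*d(-8) = (2*13**2 + 37)*(9*(-8)*(1 + 2*(-8))) = (2*169 + 37)*(9*(-8)*(1 - 16)) = (338 + 37)*(9*(-8)*(-15)) = 375*1080 = 405000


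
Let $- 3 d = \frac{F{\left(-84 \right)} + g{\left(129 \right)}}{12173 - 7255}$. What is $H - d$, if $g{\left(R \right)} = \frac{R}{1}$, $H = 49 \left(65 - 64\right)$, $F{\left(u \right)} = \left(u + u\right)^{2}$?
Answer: $\frac{250433}{4918} \approx 50.922$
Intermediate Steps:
$F{\left(u \right)} = 4 u^{2}$ ($F{\left(u \right)} = \left(2 u\right)^{2} = 4 u^{2}$)
$H = 49$ ($H = 49 \cdot 1 = 49$)
$g{\left(R \right)} = R$ ($g{\left(R \right)} = R 1 = R$)
$d = - \frac{9451}{4918}$ ($d = - \frac{\left(4 \left(-84\right)^{2} + 129\right) \frac{1}{12173 - 7255}}{3} = - \frac{\left(4 \cdot 7056 + 129\right) \frac{1}{4918}}{3} = - \frac{\left(28224 + 129\right) \frac{1}{4918}}{3} = - \frac{28353 \cdot \frac{1}{4918}}{3} = \left(- \frac{1}{3}\right) \frac{28353}{4918} = - \frac{9451}{4918} \approx -1.9217$)
$H - d = 49 - - \frac{9451}{4918} = 49 + \frac{9451}{4918} = \frac{250433}{4918}$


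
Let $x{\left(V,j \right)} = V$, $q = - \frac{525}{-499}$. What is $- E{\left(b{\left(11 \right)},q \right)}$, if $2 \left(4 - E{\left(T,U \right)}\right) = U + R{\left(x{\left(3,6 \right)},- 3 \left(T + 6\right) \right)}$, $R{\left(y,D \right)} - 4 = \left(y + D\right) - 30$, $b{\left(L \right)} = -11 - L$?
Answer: $\frac{4504}{499} \approx 9.026$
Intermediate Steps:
$q = \frac{525}{499}$ ($q = \left(-525\right) \left(- \frac{1}{499}\right) = \frac{525}{499} \approx 1.0521$)
$R{\left(y,D \right)} = -26 + D + y$ ($R{\left(y,D \right)} = 4 - \left(30 - D - y\right) = 4 + \left(-30 + D + y\right) = -26 + D + y$)
$E{\left(T,U \right)} = \frac{49}{2} - \frac{U}{2} + \frac{3 T}{2}$ ($E{\left(T,U \right)} = 4 - \frac{U - \left(23 + 3 \left(T + 6\right)\right)}{2} = 4 - \frac{U - \left(23 + 3 \left(6 + T\right)\right)}{2} = 4 - \frac{U - \left(41 + 3 T\right)}{2} = 4 - \frac{-41 + U - 3 T}{2} = 4 + \left(\frac{41}{2} - \frac{U}{2} + \frac{3 T}{2}\right) = \frac{49}{2} - \frac{U}{2} + \frac{3 T}{2}$)
$- E{\left(b{\left(11 \right)},q \right)} = - (\frac{49}{2} - \frac{525}{998} + \frac{3 \left(-11 - 11\right)}{2}) = - (\frac{49}{2} - \frac{525}{998} + \frac{3}{2} \left(-22\right)) = - (\frac{49}{2} - \frac{525}{998} - 33) = \left(-1\right) \left(- \frac{4504}{499}\right) = \frac{4504}{499}$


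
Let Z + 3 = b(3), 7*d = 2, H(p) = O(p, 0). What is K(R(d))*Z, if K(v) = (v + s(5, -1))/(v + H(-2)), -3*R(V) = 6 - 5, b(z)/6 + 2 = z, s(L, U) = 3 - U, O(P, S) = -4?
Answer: -33/13 ≈ -2.5385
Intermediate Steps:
H(p) = -4
d = 2/7 (d = (⅐)*2 = 2/7 ≈ 0.28571)
b(z) = -12 + 6*z
R(V) = -⅓ (R(V) = -(6 - 5)/3 = -⅓*1 = -⅓)
Z = 3 (Z = -3 + (-12 + 6*3) = -3 + (-12 + 18) = -3 + 6 = 3)
K(v) = (4 + v)/(-4 + v) (K(v) = (v + (3 - 1*(-1)))/(v - 4) = (v + (3 + 1))/(-4 + v) = (v + 4)/(-4 + v) = (4 + v)/(-4 + v))
K(R(d))*Z = ((4 - ⅓)/(-4 - ⅓))*3 = ((11/3)/(-13/3))*3 = -3/13*11/3*3 = -11/13*3 = -33/13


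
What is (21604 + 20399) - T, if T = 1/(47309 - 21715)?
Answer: 1075024781/25594 ≈ 42003.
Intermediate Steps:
T = 1/25594 ≈ 3.9072e-5
(21604 + 20399) - T = (21604 + 20399) - 1*1/25594 = 42003 - 1/25594 = 1075024781/25594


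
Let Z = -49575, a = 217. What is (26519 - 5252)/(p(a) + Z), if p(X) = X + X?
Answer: -21267/49141 ≈ -0.43278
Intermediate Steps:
p(X) = 2*X
(26519 - 5252)/(p(a) + Z) = (26519 - 5252)/(2*217 - 49575) = 21267/(434 - 49575) = 21267/(-49141) = 21267*(-1/49141) = -21267/49141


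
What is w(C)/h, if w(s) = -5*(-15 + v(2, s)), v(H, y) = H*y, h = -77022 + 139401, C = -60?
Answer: 75/6931 ≈ 0.010821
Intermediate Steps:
h = 62379
w(s) = 75 - 10*s (w(s) = -5*(-15 + 2*s) = 75 - 10*s)
w(C)/h = (75 - 10*(-60))/62379 = (75 + 600)*(1/62379) = 675*(1/62379) = 75/6931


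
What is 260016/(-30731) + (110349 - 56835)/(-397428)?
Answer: -17497029597/2035559978 ≈ -8.5957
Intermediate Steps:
260016/(-30731) + (110349 - 56835)/(-397428) = 260016*(-1/30731) + 53514*(-1/397428) = -260016/30731 - 8919/66238 = -17497029597/2035559978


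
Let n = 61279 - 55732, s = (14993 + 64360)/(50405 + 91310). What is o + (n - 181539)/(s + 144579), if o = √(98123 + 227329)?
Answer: -4156784380/3414848723 + 2*√81363 ≈ 569.27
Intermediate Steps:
s = 79353/141715 ≈ 0.55995
n = 5547
o = 2*√81363 (o = √325452 = 2*√81363 ≈ 570.48)
o + (n - 181539)/(s + 144579) = 2*√81363 + (5547 - 181539)/(79353/141715 + 144579) = 2*√81363 - 175992/20489092338/141715 = 2*√81363 - 175992*141715/20489092338 = 2*√81363 - 4156784380/3414848723 = -4156784380/3414848723 + 2*√81363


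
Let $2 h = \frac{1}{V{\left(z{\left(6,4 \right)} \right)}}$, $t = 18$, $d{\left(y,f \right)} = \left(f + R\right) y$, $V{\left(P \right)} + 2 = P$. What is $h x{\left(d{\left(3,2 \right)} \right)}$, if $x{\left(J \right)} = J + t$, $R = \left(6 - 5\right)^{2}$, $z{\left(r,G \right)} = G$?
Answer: $\frac{27}{4} \approx 6.75$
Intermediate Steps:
$R = 1$ ($R = 1^{2} = 1$)
$V{\left(P \right)} = -2 + P$
$d{\left(y,f \right)} = y \left(1 + f\right)$ ($d{\left(y,f \right)} = \left(f + 1\right) y = \left(1 + f\right) y = y \left(1 + f\right)$)
$x{\left(J \right)} = 18 + J$ ($x{\left(J \right)} = J + 18 = 18 + J$)
$h = \frac{1}{4}$ ($h = \frac{1}{2 \left(-2 + 4\right)} = \frac{1}{2 \cdot 2} = \frac{1}{2} \cdot \frac{1}{2} = \frac{1}{4} \approx 0.25$)
$h x{\left(d{\left(3,2 \right)} \right)} = \frac{18 + 3 \left(1 + 2\right)}{4} = \frac{18 + 3 \cdot 3}{4} = \frac{18 + 9}{4} = \frac{1}{4} \cdot 27 = \frac{27}{4}$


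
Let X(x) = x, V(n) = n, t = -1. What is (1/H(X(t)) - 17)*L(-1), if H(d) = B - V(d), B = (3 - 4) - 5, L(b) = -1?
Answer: 86/5 ≈ 17.200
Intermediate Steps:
B = -6 (B = -1 - 5 = -6)
H(d) = -6 - d
(1/H(X(t)) - 17)*L(-1) = (1/(-6 - 1*(-1)) - 17)*(-1) = (1/(-6 + 1) - 17)*(-1) = (1/(-5) - 17)*(-1) = (-1/5 - 17)*(-1) = -86/5*(-1) = 86/5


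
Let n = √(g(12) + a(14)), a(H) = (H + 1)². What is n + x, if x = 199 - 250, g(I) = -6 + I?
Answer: -51 + √231 ≈ -35.801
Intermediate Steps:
a(H) = (1 + H)²
x = -51
n = √231 (n = √((-6 + 12) + (1 + 14)²) = √(6 + 15²) = √(6 + 225) = √231 ≈ 15.199)
n + x = √231 - 51 = -51 + √231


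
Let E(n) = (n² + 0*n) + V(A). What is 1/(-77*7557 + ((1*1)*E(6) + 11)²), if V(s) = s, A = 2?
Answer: -1/579488 ≈ -1.7257e-6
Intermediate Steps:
E(n) = 2 + n² (E(n) = (n² + 0*n) + 2 = (n² + 0) + 2 = n² + 2 = 2 + n²)
1/(-77*7557 + ((1*1)*E(6) + 11)²) = 1/(-77*7557 + ((1*1)*(2 + 6²) + 11)²) = 1/(-581889 + (1*(2 + 36) + 11)²) = 1/(-581889 + (1*38 + 11)²) = 1/(-581889 + (38 + 11)²) = 1/(-581889 + 49²) = 1/(-581889 + 2401) = 1/(-579488) = -1/579488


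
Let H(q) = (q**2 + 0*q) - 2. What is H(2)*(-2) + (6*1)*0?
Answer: -4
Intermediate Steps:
H(q) = -2 + q**2 (H(q) = (q**2 + 0) - 2 = q**2 - 2 = -2 + q**2)
H(2)*(-2) + (6*1)*0 = (-2 + 2**2)*(-2) + (6*1)*0 = (-2 + 4)*(-2) + 6*0 = 2*(-2) + 0 = -4 + 0 = -4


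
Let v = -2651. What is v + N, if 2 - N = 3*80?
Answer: -2889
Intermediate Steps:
N = -238 (N = 2 - 3*80 = 2 - 1*240 = 2 - 240 = -238)
v + N = -2651 - 238 = -2889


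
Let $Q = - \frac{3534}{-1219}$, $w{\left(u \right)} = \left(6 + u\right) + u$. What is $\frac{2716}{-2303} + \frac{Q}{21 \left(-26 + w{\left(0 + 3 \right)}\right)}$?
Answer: $- \frac{3338487}{2807357} \approx -1.1892$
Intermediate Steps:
$w{\left(u \right)} = 6 + 2 u$
$Q = \frac{3534}{1219}$ ($Q = \left(-3534\right) \left(- \frac{1}{1219}\right) = \frac{3534}{1219} \approx 2.8991$)
$\frac{2716}{-2303} + \frac{Q}{21 \left(-26 + w{\left(0 + 3 \right)}\right)} = \frac{2716}{-2303} + \frac{3534}{1219 \cdot 21 \left(-26 + \left(6 + 2 \left(0 + 3\right)\right)\right)} = 2716 \left(- \frac{1}{2303}\right) + \frac{3534}{1219 \cdot 21 \left(-26 + \left(6 + 2 \cdot 3\right)\right)} = - \frac{388}{329} + \frac{3534}{1219 \cdot 21 \left(-26 + \left(6 + 6\right)\right)} = - \frac{388}{329} + \frac{3534}{1219 \cdot 21 \left(-26 + 12\right)} = - \frac{388}{329} + \frac{3534}{1219 \cdot 21 \left(-14\right)} = - \frac{388}{329} + \frac{3534}{1219 \left(-294\right)} = - \frac{388}{329} + \frac{3534}{1219} \left(- \frac{1}{294}\right) = - \frac{388}{329} - \frac{589}{59731} = - \frac{3338487}{2807357}$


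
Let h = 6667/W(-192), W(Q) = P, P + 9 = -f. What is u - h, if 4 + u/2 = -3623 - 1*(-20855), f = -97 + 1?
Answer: 2991005/87 ≈ 34379.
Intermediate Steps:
f = -96
u = 34456 (u = -8 + 2*(-3623 - 1*(-20855)) = -8 + 2*(-3623 + 20855) = -8 + 2*17232 = -8 + 34464 = 34456)
P = 87 (P = -9 - 1*(-96) = -9 + 96 = 87)
W(Q) = 87
h = 6667/87 ≈ 76.632
u - h = 34456 - 1*6667/87 = 34456 - 6667/87 = 2991005/87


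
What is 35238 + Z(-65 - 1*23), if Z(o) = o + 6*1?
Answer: 35156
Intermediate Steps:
Z(o) = 6 + o (Z(o) = o + 6 = 6 + o)
35238 + Z(-65 - 1*23) = 35238 + (6 + (-65 - 1*23)) = 35238 + (6 + (-65 - 23)) = 35238 + (6 - 88) = 35238 - 82 = 35156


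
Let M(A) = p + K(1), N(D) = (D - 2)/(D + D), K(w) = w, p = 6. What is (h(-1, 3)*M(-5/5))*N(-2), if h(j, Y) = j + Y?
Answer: 14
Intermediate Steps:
N(D) = (-2 + D)/(2*D) (N(D) = (-2 + D)/((2*D)) = (-2 + D)*(1/(2*D)) = (-2 + D)/(2*D))
M(A) = 7 (M(A) = 6 + 1 = 7)
h(j, Y) = Y + j
(h(-1, 3)*M(-5/5))*N(-2) = ((3 - 1)*7)*((½)*(-2 - 2)/(-2)) = (2*7)*((½)*(-½)*(-4)) = 14*1 = 14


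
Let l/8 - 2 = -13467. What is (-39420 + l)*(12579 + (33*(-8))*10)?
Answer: -1462424460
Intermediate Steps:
l = -107720 (l = 16 + 8*(-13467) = 16 - 107736 = -107720)
(-39420 + l)*(12579 + (33*(-8))*10) = (-39420 - 107720)*(12579 + (33*(-8))*10) = -147140*(12579 - 264*10) = -147140*(12579 - 2640) = -147140*9939 = -1462424460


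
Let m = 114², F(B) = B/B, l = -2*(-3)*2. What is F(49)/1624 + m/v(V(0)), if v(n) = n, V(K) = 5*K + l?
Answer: 1758793/1624 ≈ 1083.0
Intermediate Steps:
l = 12 (l = 6*2 = 12)
F(B) = 1
m = 12996
V(K) = 12 + 5*K (V(K) = 5*K + 12 = 12 + 5*K)
F(49)/1624 + m/v(V(0)) = 1/1624 + 12996/(12 + 5*0) = 1*(1/1624) + 12996/(12 + 0) = 1/1624 + 12996/12 = 1/1624 + 12996*(1/12) = 1/1624 + 1083 = 1758793/1624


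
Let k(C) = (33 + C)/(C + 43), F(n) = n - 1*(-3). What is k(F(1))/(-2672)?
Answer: -37/125584 ≈ -0.00029462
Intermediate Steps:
F(n) = 3 + n (F(n) = n + 3 = 3 + n)
k(C) = (33 + C)/(43 + C)
k(F(1))/(-2672) = ((33 + (3 + 1))/(43 + (3 + 1)))/(-2672) = ((33 + 4)/(43 + 4))*(-1/2672) = (37/47)*(-1/2672) = -37/125584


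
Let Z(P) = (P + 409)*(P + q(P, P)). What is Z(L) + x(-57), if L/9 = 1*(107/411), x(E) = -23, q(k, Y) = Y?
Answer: 35747581/18769 ≈ 1904.6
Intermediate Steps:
L = 321/137 (L = 9*(1*(107/411)) = 9*(107/411) = 321/137 ≈ 2.3431)
Z(P) = 2*P*(409 + P) (Z(P) = (P + 409)*(P + P) = (409 + P)*(2*P) = 2*P*(409 + P))
Z(L) + x(-57) = 2*(321/137)*(409 + 321/137) - 23 = 2*(321/137)*(56354/137) - 23 = 36179268/18769 - 23 = 35747581/18769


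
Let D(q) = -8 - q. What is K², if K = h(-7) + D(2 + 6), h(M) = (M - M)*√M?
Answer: 256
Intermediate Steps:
h(M) = 0 (h(M) = 0*√M = 0)
K = -16 (K = 0 + (-8 - (2 + 6)) = 0 + (-8 - 1*8) = 0 + (-8 - 8) = 0 - 16 = -16)
K² = (-16)² = 256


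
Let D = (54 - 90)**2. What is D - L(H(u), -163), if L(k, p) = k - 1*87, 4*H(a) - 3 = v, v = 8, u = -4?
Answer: 5521/4 ≈ 1380.3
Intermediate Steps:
H(a) = 11/4 (H(a) = 3/4 + (1/4)*8 = 3/4 + 2 = 11/4)
L(k, p) = -87 + k (L(k, p) = k - 87 = -87 + k)
D = 1296 (D = (-36)**2 = 1296)
D - L(H(u), -163) = 1296 - (-87 + 11/4) = 1296 - 1*(-337/4) = 1296 + 337/4 = 5521/4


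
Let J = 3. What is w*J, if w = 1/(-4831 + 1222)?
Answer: -1/1203 ≈ -0.00083125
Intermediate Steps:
w = -1/3609 (w = 1/(-3609) = -1/3609 ≈ -0.00027709)
w*J = -1/3609*3 = -1/1203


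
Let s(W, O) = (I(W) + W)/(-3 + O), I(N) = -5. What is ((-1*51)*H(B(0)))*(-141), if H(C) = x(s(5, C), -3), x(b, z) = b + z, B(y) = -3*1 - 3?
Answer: -21573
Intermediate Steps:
B(y) = -6 (B(y) = -3 - 3 = -6)
s(W, O) = (-5 + W)/(-3 + O)
H(C) = -3 (H(C) = (-5 + 5)/(-3 + C) - 3 = 0/(-3 + C) - 3 = 0 - 3 = -3)
((-1*51)*H(B(0)))*(-141) = (-1*51*(-3))*(-141) = -51*(-3)*(-141) = 153*(-141) = -21573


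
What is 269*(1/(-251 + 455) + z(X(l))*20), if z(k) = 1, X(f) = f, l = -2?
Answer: 1097789/204 ≈ 5381.3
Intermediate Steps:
269*(1/(-251 + 455) + z(X(l))*20) = 269*(1/(-251 + 455) + 1*20) = 269*(1/204 + 20) = 269*(4081/204) = 1097789/204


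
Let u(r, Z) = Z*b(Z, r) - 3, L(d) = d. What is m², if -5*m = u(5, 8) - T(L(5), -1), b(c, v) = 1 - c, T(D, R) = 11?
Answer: 196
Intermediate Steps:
u(r, Z) = -3 + Z*(1 - Z) (u(r, Z) = Z*(1 - Z) - 3 = -3 + Z*(1 - Z))
m = 14 (m = -((-3 + 8 - 1*8²) - 1*11)/5 = -((-3 + 8 - 1*64) - 11)/5 = -((-3 + 8 - 64) - 11)/5 = -(-59 - 11)/5 = -⅕*(-70) = 14)
m² = 14² = 196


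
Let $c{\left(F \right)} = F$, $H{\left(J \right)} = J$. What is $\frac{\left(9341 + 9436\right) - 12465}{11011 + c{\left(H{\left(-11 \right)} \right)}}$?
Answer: $\frac{789}{1375} \approx 0.57382$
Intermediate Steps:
$\frac{\left(9341 + 9436\right) - 12465}{11011 + c{\left(H{\left(-11 \right)} \right)}} = \frac{\left(9341 + 9436\right) - 12465}{11011 - 11} = \frac{18777 - 12465}{11000} = 6312 \cdot \frac{1}{11000} = \frac{789}{1375}$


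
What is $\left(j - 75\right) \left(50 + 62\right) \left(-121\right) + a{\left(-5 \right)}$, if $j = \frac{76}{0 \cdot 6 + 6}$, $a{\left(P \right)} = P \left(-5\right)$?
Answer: $\frac{2534299}{3} \approx 8.4477 \cdot 10^{5}$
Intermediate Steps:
$a{\left(P \right)} = - 5 P$
$j = \frac{38}{3}$ ($j = \frac{76}{0 + 6} = \frac{76}{6} = 76 \cdot \frac{1}{6} = \frac{38}{3} \approx 12.667$)
$\left(j - 75\right) \left(50 + 62\right) \left(-121\right) + a{\left(-5 \right)} = \left(\frac{38}{3} - 75\right) \left(50 + 62\right) \left(-121\right) - -25 = \left(- \frac{187}{3}\right) 112 \left(-121\right) + 25 = \left(- \frac{20944}{3}\right) \left(-121\right) + 25 = \frac{2534224}{3} + 25 = \frac{2534299}{3}$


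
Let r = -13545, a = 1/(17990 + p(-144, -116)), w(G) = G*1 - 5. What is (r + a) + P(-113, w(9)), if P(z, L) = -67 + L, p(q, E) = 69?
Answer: -245746871/18059 ≈ -13608.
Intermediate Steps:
w(G) = -5 + G (w(G) = G - 5 = -5 + G)
a = 1/18059 (a = 1/(17990 + 69) = 1/18059 ≈ 5.5374e-5)
(r + a) + P(-113, w(9)) = (-13545 + 1/18059) + (-67 + (-5 + 9)) = -244609154/18059 + (-67 + 4) = -244609154/18059 - 63 = -245746871/18059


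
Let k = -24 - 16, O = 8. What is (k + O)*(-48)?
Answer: 1536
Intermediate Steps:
k = -40
(k + O)*(-48) = (-40 + 8)*(-48) = -32*(-48) = 1536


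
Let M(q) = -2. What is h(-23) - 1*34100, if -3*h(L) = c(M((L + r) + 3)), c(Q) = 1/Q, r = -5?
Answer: -204599/6 ≈ -34100.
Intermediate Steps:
h(L) = ⅙ (h(L) = -⅓/(-2) = -⅓*(-½) = ⅙)
h(-23) - 1*34100 = ⅙ - 1*34100 = ⅙ - 34100 = -204599/6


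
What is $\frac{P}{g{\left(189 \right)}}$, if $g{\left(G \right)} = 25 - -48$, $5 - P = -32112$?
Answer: $\frac{32117}{73} \approx 439.96$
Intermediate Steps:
$P = 32117$ ($P = 5 - -32112 = 5 + 32112 = 32117$)
$g{\left(G \right)} = 73$ ($g{\left(G \right)} = 25 + 48 = 73$)
$\frac{P}{g{\left(189 \right)}} = \frac{32117}{73}$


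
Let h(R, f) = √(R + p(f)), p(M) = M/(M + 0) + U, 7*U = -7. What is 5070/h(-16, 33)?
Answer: -2535*I/2 ≈ -1267.5*I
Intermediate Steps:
U = -1 (U = (⅐)*(-7) = -1)
p(M) = 0 (p(M) = M/(M + 0) - 1 = M/M - 1 = 1 - 1 = 0)
h(R, f) = √R (h(R, f) = √(R + 0) = √R)
5070/h(-16, 33) = 5070/(√(-16)) = 5070/((4*I)) = 5070*(-I/4) = -2535*I/2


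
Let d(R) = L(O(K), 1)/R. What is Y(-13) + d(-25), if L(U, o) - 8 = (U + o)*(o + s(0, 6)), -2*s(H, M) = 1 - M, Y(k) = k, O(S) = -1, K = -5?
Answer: -333/25 ≈ -13.320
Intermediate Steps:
s(H, M) = -½ + M/2 (s(H, M) = -(1 - M)/2 = -½ + M/2)
L(U, o) = 8 + (5/2 + o)*(U + o) (L(U, o) = 8 + (U + o)*(o + (-½ + (½)*6)) = 8 + (U + o)*(o + (-½ + 3)) = 8 + (U + o)*(o + 5/2) = 8 + (U + o)*(5/2 + o) = 8 + (5/2 + o)*(U + o))
d(R) = 8/R (d(R) = (8 + 1² + (5/2)*(-1) + (5/2)*1 - 1*1)/R = (8 + 1 - 5/2 + 5/2 - 1)/R = 8/R)
Y(-13) + d(-25) = -13 + 8/(-25) = -13 + 8*(-1/25) = -13 - 8/25 = -333/25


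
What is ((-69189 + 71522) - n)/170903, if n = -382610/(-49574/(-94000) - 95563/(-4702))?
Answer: 47652500221421/393761321567511 ≈ 0.12102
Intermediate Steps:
n = -42277257170000/2304004737 (n = -382610/(-49574*(-1/94000) - 95563*(-1/4702)) = -382610/(24787/47000 + 95563/4702) = -382610/2304004737/110497000 = -382610*110497000/2304004737 = -42277257170000/2304004737 ≈ -18349.)
((-69189 + 71522) - n)/170903 = ((-69189 + 71522) - 1*(-42277257170000/2304004737))/170903 = (2333 + 42277257170000/2304004737)*(1/170903) = (47652500221421/2304004737)*(1/170903) = 47652500221421/393761321567511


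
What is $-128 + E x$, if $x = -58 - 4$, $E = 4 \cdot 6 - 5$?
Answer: $-1306$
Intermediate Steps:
$E = 19$ ($E = 24 - 5 = 19$)
$x = -62$ ($x = -58 - 4 = -62$)
$-128 + E x = -128 + 19 \left(-62\right) = -128 - 1178 = -1306$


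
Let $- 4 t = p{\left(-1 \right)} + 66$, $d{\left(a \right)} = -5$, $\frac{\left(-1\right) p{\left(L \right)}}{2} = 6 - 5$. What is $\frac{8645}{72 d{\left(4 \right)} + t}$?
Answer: $- \frac{8645}{376} \approx -22.992$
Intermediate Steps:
$p{\left(L \right)} = -2$ ($p{\left(L \right)} = - 2 \left(6 - 5\right) = \left(-2\right) 1 = -2$)
$t = -16$ ($t = - \frac{-2 + 66}{4} = \left(- \frac{1}{4}\right) 64 = -16$)
$\frac{8645}{72 d{\left(4 \right)} + t} = \frac{8645}{72 \left(-5\right) - 16} = \frac{8645}{-360 - 16} = \frac{8645}{-376} = 8645 \left(- \frac{1}{376}\right) = - \frac{8645}{376}$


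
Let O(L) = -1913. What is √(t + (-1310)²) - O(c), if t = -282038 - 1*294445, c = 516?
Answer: 1913 + √1139617 ≈ 2980.5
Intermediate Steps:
t = -576483 (t = -282038 - 294445 = -576483)
√(t + (-1310)²) - O(c) = √(-576483 + (-1310)²) - 1*(-1913) = √(-576483 + 1716100) + 1913 = √1139617 + 1913 = 1913 + √1139617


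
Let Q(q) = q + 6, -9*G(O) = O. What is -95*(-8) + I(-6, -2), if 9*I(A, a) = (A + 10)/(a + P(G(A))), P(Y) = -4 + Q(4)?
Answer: 6841/9 ≈ 760.11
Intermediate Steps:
G(O) = -O/9
Q(q) = 6 + q
P(Y) = 6 (P(Y) = -4 + (6 + 4) = -4 + 10 = 6)
I(A, a) = (10 + A)/(9*(6 + a)) (I(A, a) = ((A + 10)/(a + 6))/9 = ((10 + A)/(6 + a))/9 = (10 + A)/(9*(6 + a)))
-95*(-8) + I(-6, -2) = -95*(-8) + (10 - 6)/(9*(6 - 2)) = 760 + (1/9)*4/4 = 760 + (1/9)*(1/4)*4 = 760 + 1/9 = 6841/9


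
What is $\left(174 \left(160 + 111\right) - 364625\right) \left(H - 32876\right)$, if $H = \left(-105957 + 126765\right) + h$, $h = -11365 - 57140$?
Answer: $25579590883$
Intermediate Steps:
$h = -68505$
$H = -47697$ ($H = \left(-105957 + 126765\right) - 68505 = 20808 - 68505 = -47697$)
$\left(174 \left(160 + 111\right) - 364625\right) \left(H - 32876\right) = \left(174 \left(160 + 111\right) - 364625\right) \left(-47697 - 32876\right) = \left(174 \cdot 271 - 364625\right) \left(-80573\right) = \left(47154 - 364625\right) \left(-80573\right) = \left(-317471\right) \left(-80573\right) = 25579590883$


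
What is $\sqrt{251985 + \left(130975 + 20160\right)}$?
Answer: $4 \sqrt{25195} \approx 634.92$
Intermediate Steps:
$\sqrt{251985 + \left(130975 + 20160\right)} = \sqrt{251985 + 151135} = \sqrt{403120} = 4 \sqrt{25195}$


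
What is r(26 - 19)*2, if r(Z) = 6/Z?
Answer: 12/7 ≈ 1.7143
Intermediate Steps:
r(26 - 19)*2 = (6/(26 - 19))*2 = (6/7)*2 = 12/7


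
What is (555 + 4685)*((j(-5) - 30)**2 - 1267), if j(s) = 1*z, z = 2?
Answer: -2530920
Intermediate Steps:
j(s) = 2 (j(s) = 1*2 = 2)
(555 + 4685)*((j(-5) - 30)**2 - 1267) = (555 + 4685)*((2 - 30)**2 - 1267) = 5240*((-28)**2 - 1267) = 5240*(784 - 1267) = 5240*(-483) = -2530920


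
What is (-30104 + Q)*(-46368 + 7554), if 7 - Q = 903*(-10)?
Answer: 817694538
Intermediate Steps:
Q = 9037 (Q = 7 - 903*(-10) = 7 - 1*(-9030) = 7 + 9030 = 9037)
(-30104 + Q)*(-46368 + 7554) = (-30104 + 9037)*(-46368 + 7554) = -21067*(-38814) = 817694538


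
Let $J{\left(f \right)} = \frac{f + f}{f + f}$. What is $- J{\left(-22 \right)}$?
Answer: $-1$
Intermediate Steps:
$J{\left(f \right)} = 1$ ($J{\left(f \right)} = \frac{2 f}{2 f} = 2 f \frac{1}{2 f} = 1$)
$- J{\left(-22 \right)} = \left(-1\right) 1 = -1$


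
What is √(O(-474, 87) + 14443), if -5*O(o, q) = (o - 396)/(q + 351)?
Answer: 12*√534506/73 ≈ 120.18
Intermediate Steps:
O(o, q) = -(-396 + o)/(5*(351 + q)) (O(o, q) = -(o - 396)/(5*(q + 351)) = -(-396 + o)/(5*(351 + q)))
√(O(-474, 87) + 14443) = √((396 - 1*(-474))/(5*(351 + 87)) + 14443) = √((⅕)*(396 + 474)/438 + 14443) = √((⅕)*(1/438)*870 + 14443) = √(29/73 + 14443) = √(1054368/73) = 12*√534506/73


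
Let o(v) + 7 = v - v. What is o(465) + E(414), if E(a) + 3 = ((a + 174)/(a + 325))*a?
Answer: 236042/739 ≈ 319.41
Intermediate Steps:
o(v) = -7 (o(v) = -7 + (v - v) = -7 + 0 = -7)
E(a) = -3 + a*(174 + a)/(325 + a) (E(a) = -3 + ((a + 174)/(a + 325))*a = -3 + ((174 + a)/(325 + a))*a = -3 + a*(174 + a)/(325 + a))
o(465) + E(414) = -7 + (-975 + 414² + 171*414)/(325 + 414) = -7 + (-975 + 171396 + 70794)/739 = -7 + (1/739)*241215 = -7 + 241215/739 = 236042/739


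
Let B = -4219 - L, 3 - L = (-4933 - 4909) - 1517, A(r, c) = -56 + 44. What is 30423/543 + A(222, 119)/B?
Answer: 158009093/2820161 ≈ 56.028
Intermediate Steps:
A(r, c) = -12
L = 11362 (L = 3 - ((-4933 - 4909) - 1517) = 3 - (-9842 - 1517) = 3 - 1*(-11359) = 3 + 11359 = 11362)
B = -15581 (B = -4219 - 1*11362 = -4219 - 11362 = -15581)
30423/543 + A(222, 119)/B = 30423/543 - 12/(-15581) = 30423*(1/543) - 12*(-1/15581) = 10141/181 + 12/15581 = 158009093/2820161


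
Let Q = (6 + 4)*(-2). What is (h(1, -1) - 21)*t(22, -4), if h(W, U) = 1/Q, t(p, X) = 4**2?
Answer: -1684/5 ≈ -336.80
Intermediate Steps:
Q = -20 (Q = 10*(-2) = -20)
t(p, X) = 16
h(W, U) = -1/20 (h(W, U) = 1/(-20) = -1/20)
(h(1, -1) - 21)*t(22, -4) = (-1/20 - 21)*16 = -421/20*16 = -1684/5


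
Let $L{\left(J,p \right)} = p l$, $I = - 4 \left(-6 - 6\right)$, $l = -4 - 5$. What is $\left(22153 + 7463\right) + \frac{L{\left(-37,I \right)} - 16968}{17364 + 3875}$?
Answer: $\frac{628996824}{21239} \approx 29615.0$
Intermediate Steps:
$l = -9$ ($l = -4 - 5 = -9$)
$I = 48$ ($I = \left(-4\right) \left(-12\right) = 48$)
$L{\left(J,p \right)} = - 9 p$ ($L{\left(J,p \right)} = p \left(-9\right) = - 9 p$)
$\left(22153 + 7463\right) + \frac{L{\left(-37,I \right)} - 16968}{17364 + 3875} = \left(22153 + 7463\right) + \frac{\left(-9\right) 48 - 16968}{17364 + 3875} = 29616 + \frac{-432 - 16968}{21239} = 29616 - \frac{17400}{21239} = \frac{628996824}{21239}$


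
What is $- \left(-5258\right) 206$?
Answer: $1083148$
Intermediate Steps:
$- \left(-5258\right) 206 = \left(-1\right) \left(-1083148\right) = 1083148$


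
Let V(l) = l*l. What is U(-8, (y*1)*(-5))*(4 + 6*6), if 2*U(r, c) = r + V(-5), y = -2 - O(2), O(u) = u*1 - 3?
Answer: 340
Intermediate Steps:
O(u) = -3 + u (O(u) = u - 3 = -3 + u)
y = -1 (y = -2 - (-3 + 2) = -2 - 1*(-1) = -2 + 1 = -1)
V(l) = l**2
U(r, c) = 25/2 + r/2 (U(r, c) = (r + (-5)**2)/2 = (r + 25)/2 = (25 + r)/2 = 25/2 + r/2)
U(-8, (y*1)*(-5))*(4 + 6*6) = (25/2 + (1/2)*(-8))*(4 + 6*6) = (25/2 - 4)*(4 + 36) = (17/2)*40 = 340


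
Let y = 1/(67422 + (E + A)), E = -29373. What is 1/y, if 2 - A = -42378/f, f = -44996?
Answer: 122292887/3214 ≈ 38050.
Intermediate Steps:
A = 3401/3214 (A = 2 - (-42378)/(-44996) = 2 - (-42378)*(-1)/44996 = 2 - 1*3027/3214 = 2 - 3027/3214 = 3401/3214 ≈ 1.0582)
y = 3214/122292887 (y = 1/(67422 + (-29373 + 3401/3214)) = 1/(67422 - 94401421/3214) = 1/(122292887/3214) = 3214/122292887 ≈ 2.6281e-5)
1/y = 1/(3214/122292887) = 122292887/3214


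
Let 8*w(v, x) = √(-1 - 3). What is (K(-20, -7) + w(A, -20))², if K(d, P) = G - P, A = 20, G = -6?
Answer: (4 + I)²/16 ≈ 0.9375 + 0.5*I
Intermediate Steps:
w(v, x) = I/4 (w(v, x) = √(-1 - 3)/8 = √(-4)/8 = (2*I)/8 = I/4)
K(d, P) = -6 - P
(K(-20, -7) + w(A, -20))² = ((-6 - 1*(-7)) + I/4)² = ((-6 + 7) + I/4)² = (1 + I/4)²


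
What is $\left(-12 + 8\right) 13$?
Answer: $-52$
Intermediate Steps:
$\left(-12 + 8\right) 13 = \left(-4\right) 13 = -52$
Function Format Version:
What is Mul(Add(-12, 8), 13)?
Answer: -52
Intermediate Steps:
Mul(Add(-12, 8), 13) = Mul(-4, 13) = -52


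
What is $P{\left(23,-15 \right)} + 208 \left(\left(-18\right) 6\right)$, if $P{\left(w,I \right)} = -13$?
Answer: $-22477$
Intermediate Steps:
$P{\left(23,-15 \right)} + 208 \left(\left(-18\right) 6\right) = -13 + 208 \left(\left(-18\right) 6\right) = -13 + 208 \left(-108\right) = -13 - 22464 = -22477$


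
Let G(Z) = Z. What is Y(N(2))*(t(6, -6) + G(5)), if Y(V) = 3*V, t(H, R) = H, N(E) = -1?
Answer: -33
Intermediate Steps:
Y(N(2))*(t(6, -6) + G(5)) = (3*(-1))*(6 + 5) = -3*11 = -33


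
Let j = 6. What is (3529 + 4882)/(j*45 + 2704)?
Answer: 8411/2974 ≈ 2.8282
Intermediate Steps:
(3529 + 4882)/(j*45 + 2704) = (3529 + 4882)/(6*45 + 2704) = 8411/(270 + 2704) = 8411/2974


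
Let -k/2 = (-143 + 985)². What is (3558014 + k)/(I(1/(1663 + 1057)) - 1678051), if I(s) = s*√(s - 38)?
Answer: -5559039266366201856000/4358867540820822811643 - 1791087360*I*√17571030/4358867540820822811643 ≈ -1.2753 - 1.7224e-9*I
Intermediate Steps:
k = -1417928 (k = -2*(-143 + 985)² = -2*842² = -2*708964 = -1417928)
I(s) = s*√(-38 + s)
(3558014 + k)/(I(1/(1663 + 1057)) - 1678051) = (3558014 - 1417928)/(√(-38 + 1/(1663 + 1057))/(1663 + 1057) - 1678051) = 2140086/(√(-38 + 1/2720)/2720 - 1678051) = 2140086/(√(-103359/2720)/2720 - 1678051) = 2140086/((I*√17571030/680)/2720 - 1678051) = 2140086/(I*√17571030/1849600 - 1678051) = 2140086/(-1678051 + I*√17571030/1849600)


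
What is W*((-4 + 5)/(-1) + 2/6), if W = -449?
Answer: 898/3 ≈ 299.33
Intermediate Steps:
W*((-4 + 5)/(-1) + 2/6) = -449*((-4 + 5)/(-1) + 2/6) = -449*(1*(-1) + 2*(⅙)) = -449*(-1 + ⅓) = -449*(-⅔) = 898/3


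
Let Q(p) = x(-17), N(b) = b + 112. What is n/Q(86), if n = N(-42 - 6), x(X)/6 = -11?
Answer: -32/33 ≈ -0.96970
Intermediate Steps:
x(X) = -66 (x(X) = 6*(-11) = -66)
N(b) = 112 + b
Q(p) = -66
n = 64 (n = 112 + (-42 - 6) = 112 - 48 = 64)
n/Q(86) = 64/(-66) = 64*(-1/66) = -32/33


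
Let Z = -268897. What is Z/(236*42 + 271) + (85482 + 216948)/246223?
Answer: -63128981341/2507288809 ≈ -25.178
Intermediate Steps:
Z/(236*42 + 271) + (85482 + 216948)/246223 = -268897/(236*42 + 271) + (85482 + 216948)/246223 = -268897/(9912 + 271) + 302430*(1/246223) = -268897/10183 + 302430/246223 = -63128981341/2507288809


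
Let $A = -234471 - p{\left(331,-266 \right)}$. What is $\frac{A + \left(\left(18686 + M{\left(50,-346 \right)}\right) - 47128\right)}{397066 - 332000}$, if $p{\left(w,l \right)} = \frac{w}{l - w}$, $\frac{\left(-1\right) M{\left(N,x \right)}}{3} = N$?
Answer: $- \frac{78524140}{19422201} \approx -4.043$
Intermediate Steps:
$M{\left(N,x \right)} = - 3 N$
$A = - \frac{139978856}{597}$ ($A = -234471 - \frac{331}{-266 - 331} = -234471 - \frac{331}{-597} = -234471 - 331 \left(- \frac{1}{597}\right) = -234471 - - \frac{331}{597} = -234471 + \frac{331}{597} = - \frac{139978856}{597} \approx -2.3447 \cdot 10^{5}$)
$\frac{A + \left(\left(18686 + M{\left(50,-346 \right)}\right) - 47128\right)}{397066 - 332000} = \frac{- \frac{139978856}{597} + \left(\left(18686 - 150\right) - 47128\right)}{397066 - 332000} = \frac{- \frac{139978856}{597} + \left(\left(18686 - 150\right) - 47128\right)}{65066} = \left(- \frac{139978856}{597} + \left(18536 - 47128\right)\right) \frac{1}{65066} = \left(- \frac{139978856}{597} - 28592\right) \frac{1}{65066} = \left(- \frac{157048280}{597}\right) \frac{1}{65066} = - \frac{78524140}{19422201}$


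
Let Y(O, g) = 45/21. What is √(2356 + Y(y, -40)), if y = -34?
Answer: √115549/7 ≈ 48.561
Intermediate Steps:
Y(O, g) = 15/7 (Y(O, g) = 45*(1/21) = 15/7)
√(2356 + Y(y, -40)) = √(2356 + 15/7) = √(16507/7) = √115549/7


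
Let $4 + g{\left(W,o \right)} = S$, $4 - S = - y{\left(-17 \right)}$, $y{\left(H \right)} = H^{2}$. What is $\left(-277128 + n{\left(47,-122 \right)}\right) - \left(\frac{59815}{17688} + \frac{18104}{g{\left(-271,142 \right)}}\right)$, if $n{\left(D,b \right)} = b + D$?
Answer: $- \frac{1417352675983}{5111832} \approx -2.7727 \cdot 10^{5}$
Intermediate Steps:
$n{\left(D,b \right)} = D + b$
$S = 293$ ($S = 4 - - \left(-17\right)^{2} = 4 - \left(-1\right) 289 = 4 - -289 = 4 + 289 = 293$)
$g{\left(W,o \right)} = 289$ ($g{\left(W,o \right)} = -4 + 293 = 289$)
$\left(-277128 + n{\left(47,-122 \right)}\right) - \left(\frac{59815}{17688} + \frac{18104}{g{\left(-271,142 \right)}}\right) = \left(-277128 + \left(47 - 122\right)\right) - \left(\frac{18104}{289} + \frac{59815}{17688}\right) = \left(-277128 - 75\right) - \frac{337510087}{5111832} = -277203 - \frac{337510087}{5111832} = - \frac{1417352675983}{5111832}$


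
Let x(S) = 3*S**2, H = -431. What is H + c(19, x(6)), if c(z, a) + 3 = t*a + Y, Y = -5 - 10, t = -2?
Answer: -665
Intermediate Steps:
Y = -15
c(z, a) = -18 - 2*a (c(z, a) = -3 + (-2*a - 15) = -3 + (-15 - 2*a) = -18 - 2*a)
H + c(19, x(6)) = -431 + (-18 - 6*6**2) = -431 + (-18 - 6*36) = -431 + (-18 - 2*108) = -431 + (-18 - 216) = -431 - 234 = -665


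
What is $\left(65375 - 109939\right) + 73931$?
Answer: $29367$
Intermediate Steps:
$\left(65375 - 109939\right) + 73931 = -44564 + 73931 = 29367$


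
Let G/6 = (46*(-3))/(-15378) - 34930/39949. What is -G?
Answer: 75948654/14627041 ≈ 5.1923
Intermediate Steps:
G = -75948654/14627041 (G = 6*((46*(-3))/(-15378) - 34930/39949) = 6*(-138*(-1/15378) - 34930*1/39949) = 6*(23/2563 - 4990/5707) = 6*(-12658109/14627041) = -75948654/14627041 ≈ -5.1923)
-G = -1*(-75948654/14627041) = 75948654/14627041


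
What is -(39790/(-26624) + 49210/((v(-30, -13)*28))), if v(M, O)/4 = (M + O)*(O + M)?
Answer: 30936895/24613888 ≈ 1.2569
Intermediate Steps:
v(M, O) = 4*(M + O)² (v(M, O) = 4*((M + O)*(O + M)) = 4*((M + O)*(M + O)) = 4*(M + O)²)
-(39790/(-26624) + 49210/((v(-30, -13)*28))) = -(39790/(-26624) + 49210/(((4*(-30 - 13)²)*28))) = -(39790*(-1/26624) + 49210/(((4*(-43)²)*28))) = -(-19895/13312 + 49210/(((4*1849)*28))) = -(-19895/13312 + 49210/((7396*28))) = -(-19895/13312 + 49210/207088) = -(-19895/13312 + 49210*(1/207088)) = -(-19895/13312 + 3515/14792) = -1*(-30936895/24613888) = 30936895/24613888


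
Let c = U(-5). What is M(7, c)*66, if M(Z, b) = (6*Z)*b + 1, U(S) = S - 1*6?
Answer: -30426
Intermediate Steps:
U(S) = -6 + S (U(S) = S - 6 = -6 + S)
c = -11 (c = -6 - 5 = -11)
M(Z, b) = 1 + 6*Z*b (M(Z, b) = 6*Z*b + 1 = 1 + 6*Z*b)
M(7, c)*66 = (1 + 6*7*(-11))*66 = (1 - 462)*66 = -461*66 = -30426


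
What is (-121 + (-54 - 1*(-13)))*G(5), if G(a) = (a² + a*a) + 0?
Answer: -8100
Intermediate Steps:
G(a) = 2*a² (G(a) = (a² + a²) + 0 = 2*a² + 0 = 2*a²)
(-121 + (-54 - 1*(-13)))*G(5) = (-121 + (-54 - 1*(-13)))*(2*5²) = (-121 + (-54 + 13))*(2*25) = (-121 - 41)*50 = -162*50 = -8100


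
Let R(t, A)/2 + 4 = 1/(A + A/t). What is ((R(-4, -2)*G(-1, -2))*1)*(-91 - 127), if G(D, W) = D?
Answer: -6104/3 ≈ -2034.7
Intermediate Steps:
R(t, A) = -8 + 2/(A + A/t)
((R(-4, -2)*G(-1, -2))*1)*(-91 - 127) = (((2*(-4 - 4*(-2) - 4*(-2)*(-4))/(-2*(1 - 4)))*(-1))*1)*(-91 - 127) = (((2*(-½)*(-4 + 8 - 32)/(-3))*(-1))*1)*(-218) = (((2*(-½)*(-⅓)*(-28))*(-1))*1)*(-218) = (-28/3*(-1)*1)*(-218) = ((28/3)*1)*(-218) = (28/3)*(-218) = -6104/3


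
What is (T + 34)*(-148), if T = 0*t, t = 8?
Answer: -5032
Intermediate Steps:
T = 0 (T = 0*8 = 0)
(T + 34)*(-148) = (0 + 34)*(-148) = 34*(-148) = -5032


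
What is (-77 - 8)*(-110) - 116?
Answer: 9234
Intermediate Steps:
(-77 - 8)*(-110) - 116 = -85*(-110) - 116 = 9350 - 116 = 9234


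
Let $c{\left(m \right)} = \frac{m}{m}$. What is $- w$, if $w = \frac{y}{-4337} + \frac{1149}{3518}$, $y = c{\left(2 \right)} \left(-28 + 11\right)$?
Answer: $- \frac{5043019}{15257566} \approx -0.33053$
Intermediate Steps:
$c{\left(m \right)} = 1$
$y = -17$ ($y = 1 \left(-28 + 11\right) = 1 \left(-17\right) = -17$)
$w = \frac{5043019}{15257566}$ ($w = - \frac{17}{-4337} + \frac{1149}{3518} = \left(-17\right) \left(- \frac{1}{4337}\right) + 1149 \cdot \frac{1}{3518} = \frac{17}{4337} + \frac{1149}{3518} = \frac{5043019}{15257566} \approx 0.33053$)
$- w = \left(-1\right) \frac{5043019}{15257566} = - \frac{5043019}{15257566}$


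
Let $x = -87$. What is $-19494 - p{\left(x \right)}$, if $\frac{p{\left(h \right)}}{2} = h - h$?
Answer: $-19494$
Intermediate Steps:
$p{\left(h \right)} = 0$ ($p{\left(h \right)} = 2 \left(h - h\right) = 2 \cdot 0 = 0$)
$-19494 - p{\left(x \right)} = -19494 - 0 = -19494 + 0 = -19494$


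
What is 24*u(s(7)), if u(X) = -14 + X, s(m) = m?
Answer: -168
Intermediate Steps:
24*u(s(7)) = 24*(-14 + 7) = 24*(-7) = -168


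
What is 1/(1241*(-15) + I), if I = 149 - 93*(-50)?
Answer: -1/13816 ≈ -7.2380e-5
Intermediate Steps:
I = 4799 (I = 149 + 4650 = 4799)
1/(1241*(-15) + I) = 1/(1241*(-15) + 4799) = 1/(-18615 + 4799) = 1/(-13816) = -1/13816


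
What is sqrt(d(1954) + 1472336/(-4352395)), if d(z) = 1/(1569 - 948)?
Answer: I*sqrt(273277350344121555)/900945765 ≈ 0.58023*I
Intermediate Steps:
d(z) = 1/621
sqrt(d(1954) + 1472336/(-4352395)) = sqrt(1/621 + 1472336/(-4352395)) = sqrt(1/621 + 1472336*(-1/4352395)) = sqrt(1/621 - 1472336/4352395) = sqrt(-909968261/2702837295) = I*sqrt(273277350344121555)/900945765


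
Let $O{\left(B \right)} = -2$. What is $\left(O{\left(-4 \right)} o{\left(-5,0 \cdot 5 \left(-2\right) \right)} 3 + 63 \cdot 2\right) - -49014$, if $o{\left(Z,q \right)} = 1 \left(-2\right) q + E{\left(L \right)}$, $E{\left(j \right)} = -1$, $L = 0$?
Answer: $49146$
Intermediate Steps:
$o{\left(Z,q \right)} = -1 - 2 q$ ($o{\left(Z,q \right)} = 1 \left(-2\right) q - 1 = - 2 q - 1 = -1 - 2 q$)
$\left(O{\left(-4 \right)} o{\left(-5,0 \cdot 5 \left(-2\right) \right)} 3 + 63 \cdot 2\right) - -49014 = \left(- 2 \left(-1 - 2 \cdot 0 \cdot 5 \left(-2\right)\right) 3 + 63 \cdot 2\right) - -49014 = \left(- 2 \left(-1 - 2 \cdot 0 \left(-2\right)\right) 3 + 126\right) + 49014 = \left(- 2 \left(-1 - 0\right) 3 + 126\right) + 49014 = \left(- 2 \left(-1 + 0\right) 3 + 126\right) + 49014 = \left(\left(-2\right) \left(-1\right) 3 + 126\right) + 49014 = \left(2 \cdot 3 + 126\right) + 49014 = \left(6 + 126\right) + 49014 = 132 + 49014 = 49146$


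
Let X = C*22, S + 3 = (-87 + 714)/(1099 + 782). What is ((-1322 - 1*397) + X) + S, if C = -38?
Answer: -7673/3 ≈ -2557.7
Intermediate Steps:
S = -8/3 (S = -3 + (-87 + 714)/(1099 + 782) = -3 + 627/1881 = -3 + 627*(1/1881) = -3 + ⅓ = -8/3 ≈ -2.6667)
X = -836 (X = -38*22 = -836)
((-1322 - 1*397) + X) + S = ((-1322 - 1*397) - 836) - 8/3 = ((-1322 - 397) - 836) - 8/3 = (-1719 - 836) - 8/3 = -2555 - 8/3 = -7673/3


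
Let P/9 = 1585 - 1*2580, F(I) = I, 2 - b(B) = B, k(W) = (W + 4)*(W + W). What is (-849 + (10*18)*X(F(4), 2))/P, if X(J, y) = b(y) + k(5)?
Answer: -5117/2985 ≈ -1.7142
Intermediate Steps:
k(W) = 2*W*(4 + W) (k(W) = (4 + W)*(2*W) = 2*W*(4 + W))
b(B) = 2 - B
P = -8955 (P = 9*(1585 - 1*2580) = 9*(1585 - 2580) = 9*(-995) = -8955)
X(J, y) = 92 - y (X(J, y) = (2 - y) + 2*5*(4 + 5) = (2 - y) + 2*5*9 = (2 - y) + 90 = 92 - y)
(-849 + (10*18)*X(F(4), 2))/P = (-849 + (10*18)*(92 - 1*2))/(-8955) = (-849 + 180*(92 - 2))*(-1/8955) = (-849 + 180*90)*(-1/8955) = (-849 + 16200)*(-1/8955) = 15351*(-1/8955) = -5117/2985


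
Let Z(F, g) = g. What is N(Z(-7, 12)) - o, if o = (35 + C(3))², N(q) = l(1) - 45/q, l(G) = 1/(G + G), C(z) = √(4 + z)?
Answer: -4941/4 - 70*√7 ≈ -1420.5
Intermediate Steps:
l(G) = 1/(2*G)
N(q) = ½ - 45/q (N(q) = (½)/1 - 45/q = (½)*1 - 45/q = ½ - 45/q)
o = (35 + √7)² (o = (35 + √(4 + 3))² = (35 + √7)² ≈ 1417.2)
N(Z(-7, 12)) - o = (½)*(-90 + 12)/12 - (35 + √7)² = (½)*(1/12)*(-78) - (35 + √7)² = -13/4 - (35 + √7)²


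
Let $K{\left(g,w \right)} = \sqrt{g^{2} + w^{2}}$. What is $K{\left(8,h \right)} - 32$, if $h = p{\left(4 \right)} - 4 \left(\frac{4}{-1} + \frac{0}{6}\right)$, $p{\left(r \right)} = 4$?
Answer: $-32 + 4 \sqrt{29} \approx -10.459$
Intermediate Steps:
$h = 20$ ($h = 4 - 4 \left(\frac{4}{-1} + \frac{0}{6}\right) = 4 - 4 \left(4 \left(-1\right) + 0 \cdot \frac{1}{6}\right) = 4 - 4 \left(-4 + 0\right) = 4 - -16 = 4 + 16 = 20$)
$K{\left(8,h \right)} - 32 = \sqrt{8^{2} + 20^{2}} - 32 = \sqrt{64 + 400} - 32 = \sqrt{464} - 32 = 4 \sqrt{29} - 32 = -32 + 4 \sqrt{29}$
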